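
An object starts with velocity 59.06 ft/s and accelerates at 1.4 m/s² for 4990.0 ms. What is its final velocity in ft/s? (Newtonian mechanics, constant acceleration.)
v = v₀ + at (with unit conversion) = 81.98 ft/s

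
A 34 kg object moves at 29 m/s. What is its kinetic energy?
KE = ½mv² = ½×34×29² = 14297.0 J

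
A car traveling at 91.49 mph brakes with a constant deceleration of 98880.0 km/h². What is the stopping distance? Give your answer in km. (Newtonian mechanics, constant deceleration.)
d = v₀² / (2a) (with unit conversion) = 0.1096 km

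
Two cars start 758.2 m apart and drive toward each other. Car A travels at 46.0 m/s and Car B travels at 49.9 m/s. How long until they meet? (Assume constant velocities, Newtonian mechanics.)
Combined speed: v_combined = 46.0 + 49.9 = 95.9 m/s
Time to meet: t = d/95.9 = 758.2/95.9 = 7.91 s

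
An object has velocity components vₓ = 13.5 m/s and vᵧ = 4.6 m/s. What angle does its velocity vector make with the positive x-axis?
θ = arctan(vᵧ/vₓ) = arctan(4.6/13.5) = 18.82°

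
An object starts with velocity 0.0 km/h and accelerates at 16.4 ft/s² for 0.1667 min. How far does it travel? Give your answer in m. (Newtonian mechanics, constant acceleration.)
d = v₀t + ½at² (with unit conversion) = 250.0 m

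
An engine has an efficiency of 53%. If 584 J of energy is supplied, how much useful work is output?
W_out = η × W_in = 0.53 × 584 = 309.52 J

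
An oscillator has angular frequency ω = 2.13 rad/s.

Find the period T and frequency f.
T = 2π/ω = 2π/2.13 = 2.95 s; f = ω/2π = 0.339 Hz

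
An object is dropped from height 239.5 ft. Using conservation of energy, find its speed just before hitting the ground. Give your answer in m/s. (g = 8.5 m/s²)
mgh = ½mv² → v = √(2gh) = √(2×8.5×73) = 35.23 m/s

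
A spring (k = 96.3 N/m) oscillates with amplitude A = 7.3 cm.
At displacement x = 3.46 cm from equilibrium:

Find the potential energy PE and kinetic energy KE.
E_total = ½kA² = ½×96.3×(0.073)² = 0.2566 J
PE = ½kx² = ½×96.3×(0.0346)² = 0.05764 J
KE = E_total − PE = 0.1989 J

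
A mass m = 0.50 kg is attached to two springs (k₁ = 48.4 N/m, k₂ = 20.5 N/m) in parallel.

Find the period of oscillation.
k_eq = k₁+k₂ = 68.9 N/m
T = 2π√(m/k_eq) = 2π√(0.5/68.9) = 0.5352 s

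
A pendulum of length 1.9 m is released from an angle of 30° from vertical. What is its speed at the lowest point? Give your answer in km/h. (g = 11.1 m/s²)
h = L(1 − cosθ) = 1.9×(1 − cos30°) = 0.2546 m
v = √(2gh) = √(2×11.1×0.2546) = 2.377 m/s = 8.558 km/h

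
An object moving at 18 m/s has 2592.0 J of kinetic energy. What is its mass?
KE = ½mv² → m = 2KE/v² = 2×2592.0/18² = 16.0 kg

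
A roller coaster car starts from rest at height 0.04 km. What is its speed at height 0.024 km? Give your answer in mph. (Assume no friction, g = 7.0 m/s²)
mgh₁ = ½mv₂² + mgh₂ → v₂ = √(2g(h₁−h₂)) = √(2×7.0×(40−24)) = 14.97 m/s = 33.48 mph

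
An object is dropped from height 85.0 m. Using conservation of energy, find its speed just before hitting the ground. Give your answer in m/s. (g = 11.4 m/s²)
mgh = ½mv² → v = √(2gh) = √(2×11.4×85) = 44.02 m/s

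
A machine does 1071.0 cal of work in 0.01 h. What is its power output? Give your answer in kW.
P = W/t = 4481 J / 36 s = 124.5 W = 0.1245 kW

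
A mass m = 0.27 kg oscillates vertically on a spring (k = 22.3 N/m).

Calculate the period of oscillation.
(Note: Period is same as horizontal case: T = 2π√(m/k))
T = 2π√(m/k) = 2π√(0.27/22.3) = 0.6914 s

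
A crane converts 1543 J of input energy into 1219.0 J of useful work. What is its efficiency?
η = W_out/W_in = 1219.0/1543 = 0.79 = 79.0%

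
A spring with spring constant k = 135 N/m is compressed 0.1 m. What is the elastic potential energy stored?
PE = ½kx² = ½×135×0.1² = 0.675 J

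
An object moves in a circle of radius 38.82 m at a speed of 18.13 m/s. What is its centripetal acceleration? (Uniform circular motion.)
a_c = v²/r = 18.13²/38.82 = 328.697/38.82 = 8.47 m/s²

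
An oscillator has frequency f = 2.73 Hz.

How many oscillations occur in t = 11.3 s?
n = f×t = 2.73×11.3 = 30.85 oscillations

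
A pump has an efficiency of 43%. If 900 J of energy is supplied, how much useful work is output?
W_out = η × W_in = 0.43 × 900 = 387.0 J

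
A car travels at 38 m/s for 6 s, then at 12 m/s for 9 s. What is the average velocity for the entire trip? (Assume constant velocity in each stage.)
d₁ = v₁t₁ = 38 × 6 = 228 m
d₂ = v₂t₂ = 12 × 9 = 108 m
d_total = 336 m, t_total = 15 s
v_avg = d_total/t_total = 336/15 = 22.4 m/s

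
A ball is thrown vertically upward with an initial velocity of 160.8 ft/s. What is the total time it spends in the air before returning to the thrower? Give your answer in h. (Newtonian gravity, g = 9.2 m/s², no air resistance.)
t_total = 2v₀/g (with unit conversion) = 0.00296 h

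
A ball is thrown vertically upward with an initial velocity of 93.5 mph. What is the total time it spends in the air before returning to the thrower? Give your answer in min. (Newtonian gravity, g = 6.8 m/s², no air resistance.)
t_total = 2v₀/g (with unit conversion) = 0.2049 min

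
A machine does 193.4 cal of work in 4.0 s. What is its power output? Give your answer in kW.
P = W/t = 809.2 J / 4 s = 202.3 W = 0.2023 kW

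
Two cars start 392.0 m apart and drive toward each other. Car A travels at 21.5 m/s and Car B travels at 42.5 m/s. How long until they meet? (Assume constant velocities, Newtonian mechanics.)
Combined speed: v_combined = 21.5 + 42.5 = 64 m/s
Time to meet: t = d/64 = 392.0/64 = 6.12 s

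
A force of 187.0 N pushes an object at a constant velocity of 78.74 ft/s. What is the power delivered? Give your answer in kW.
P = Fv = 187 N × 24 m/s = 4488 W = 4.488 kW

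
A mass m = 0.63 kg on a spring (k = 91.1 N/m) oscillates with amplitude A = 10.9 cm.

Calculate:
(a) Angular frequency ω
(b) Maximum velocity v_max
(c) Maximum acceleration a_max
ω = √(k/m) = √(91.1/0.63) = 12.03 rad/s
v_max = ωA = 12.03×0.109 = 1.311 m/s
a_max = ω²A = 12.03²×0.109 = 15.76 m/s²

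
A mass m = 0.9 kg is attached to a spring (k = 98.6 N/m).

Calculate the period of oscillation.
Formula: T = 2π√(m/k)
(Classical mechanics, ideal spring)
T = 2π√(m/k) = 2π√(0.9/98.6) = 0.6003 s; f = 1/T = 1.666 Hz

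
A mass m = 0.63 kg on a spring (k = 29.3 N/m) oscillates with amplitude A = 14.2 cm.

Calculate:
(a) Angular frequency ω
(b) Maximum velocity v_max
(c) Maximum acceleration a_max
ω = √(k/m) = √(29.3/0.63) = 6.82 rad/s
v_max = ωA = 6.82×0.142 = 0.9684 m/s
a_max = ω²A = 6.82²×0.142 = 6.604 m/s²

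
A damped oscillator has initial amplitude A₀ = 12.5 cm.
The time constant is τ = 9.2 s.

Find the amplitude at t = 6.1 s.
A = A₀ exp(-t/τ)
A = A₀ exp(−t/τ) = 12.5×exp(−6.1/9.2) = 6.441 cm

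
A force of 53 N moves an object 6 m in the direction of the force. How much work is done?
W = Fd = 53×6 = 318.0 J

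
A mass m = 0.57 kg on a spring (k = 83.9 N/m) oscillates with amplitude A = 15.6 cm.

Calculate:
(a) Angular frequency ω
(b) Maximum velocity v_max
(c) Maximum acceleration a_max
ω = √(k/m) = √(83.9/0.57) = 12.13 rad/s
v_max = ωA = 12.13×0.156 = 1.893 m/s
a_max = ω²A = 12.13²×0.156 = 22.96 m/s²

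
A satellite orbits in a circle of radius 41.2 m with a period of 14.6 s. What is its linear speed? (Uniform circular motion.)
v = 2πr/T = 2π×41.2/14.6 = 17.73 m/s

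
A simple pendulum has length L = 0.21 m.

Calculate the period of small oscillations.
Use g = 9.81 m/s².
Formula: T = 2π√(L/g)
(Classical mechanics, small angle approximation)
T = 2π√(L/g) = 2π√(0.21/9.81) = 0.9193 s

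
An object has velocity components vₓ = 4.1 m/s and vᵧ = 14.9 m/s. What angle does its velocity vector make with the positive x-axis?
θ = arctan(vᵧ/vₓ) = arctan(14.9/4.1) = 74.61°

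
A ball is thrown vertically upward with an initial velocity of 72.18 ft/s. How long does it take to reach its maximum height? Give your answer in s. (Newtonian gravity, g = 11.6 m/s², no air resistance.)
t_up = v₀/g (with unit conversion) = 1.897 s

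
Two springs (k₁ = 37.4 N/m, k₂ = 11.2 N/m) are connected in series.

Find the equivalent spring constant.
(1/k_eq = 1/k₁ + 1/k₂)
1/k_eq = 1/37.4 + 1/11.2 = 0.11602; k_eq = 8.619 N/m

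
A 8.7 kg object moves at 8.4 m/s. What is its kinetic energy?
KE = ½mv² = ½×8.7×8.4² = 306.936 J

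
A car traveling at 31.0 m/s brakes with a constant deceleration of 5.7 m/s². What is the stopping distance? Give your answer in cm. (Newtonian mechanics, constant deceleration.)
d = v₀² / (2a) (with unit conversion) = 8430.0 cm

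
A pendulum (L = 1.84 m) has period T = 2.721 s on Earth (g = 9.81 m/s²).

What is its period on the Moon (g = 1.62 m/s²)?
T = 2π√(L/g), so T_moon/T_earth = √(g_earth/g_moon)
T_moon = 2π√(1.84/1.62) = 6.696 s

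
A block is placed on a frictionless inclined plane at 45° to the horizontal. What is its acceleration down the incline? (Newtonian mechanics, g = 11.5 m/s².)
a = g sin(θ) = 11.5 × sin(45°) = 11.5 × 0.7071 = 8.13 m/s²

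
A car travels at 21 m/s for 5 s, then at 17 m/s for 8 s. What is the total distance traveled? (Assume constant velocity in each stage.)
d₁ = v₁t₁ = 21 × 5 = 105 m
d₂ = v₂t₂ = 17 × 8 = 136 m
d_total = 105 + 136 = 241 m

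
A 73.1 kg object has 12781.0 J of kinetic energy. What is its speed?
KE = ½mv² → v = √(2KE/m) = √(2×12781.0/73.1) = 18.7 m/s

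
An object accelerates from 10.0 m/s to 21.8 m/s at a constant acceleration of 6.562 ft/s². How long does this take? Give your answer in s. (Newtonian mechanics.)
t = (v - v₀)/a (with unit conversion) = 5.9 s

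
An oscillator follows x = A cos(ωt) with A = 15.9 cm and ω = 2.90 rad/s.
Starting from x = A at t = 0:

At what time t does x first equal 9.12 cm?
cos(ωt) = x/A = 9.12/15.9 = 0.5736
ωt = arccos(0.5736) = 0.9599 rad
t = 0.9599/2.9 = 0.331 s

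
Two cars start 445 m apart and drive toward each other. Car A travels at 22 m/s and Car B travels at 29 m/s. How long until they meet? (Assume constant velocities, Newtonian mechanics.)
Combined speed: v_combined = 22 + 29 = 51 m/s
Time to meet: t = d/51 = 445/51 = 8.73 s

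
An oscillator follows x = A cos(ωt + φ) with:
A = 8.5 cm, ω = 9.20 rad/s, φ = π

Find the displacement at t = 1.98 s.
x = A cos(ωt + φ) = 8.5×cos(9.2×1.98 + π) = -6.85 cm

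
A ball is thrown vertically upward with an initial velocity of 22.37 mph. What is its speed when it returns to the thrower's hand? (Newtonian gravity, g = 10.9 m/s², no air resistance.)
By conservation of energy, the ball returns at the same speed = 22.37 mph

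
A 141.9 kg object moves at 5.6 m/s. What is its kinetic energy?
KE = ½mv² = ½×141.9×5.6² = 2224.992 J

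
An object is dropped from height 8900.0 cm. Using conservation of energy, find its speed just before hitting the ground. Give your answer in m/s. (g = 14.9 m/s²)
mgh = ½mv² → v = √(2gh) = √(2×14.9×89) = 51.5 m/s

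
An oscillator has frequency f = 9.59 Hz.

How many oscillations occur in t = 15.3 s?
n = f×t = 9.59×15.3 = 146.7 oscillations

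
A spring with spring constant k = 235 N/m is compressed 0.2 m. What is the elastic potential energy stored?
PE = ½kx² = ½×235×0.2² = 4.7 J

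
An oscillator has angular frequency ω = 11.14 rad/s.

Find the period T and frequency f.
T = 2π/ω = 2π/11.14 = 0.564 s; f = ω/2π = 1.773 Hz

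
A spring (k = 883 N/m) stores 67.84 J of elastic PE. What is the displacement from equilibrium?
PE = ½kx² → x = √(2PE/k) = √(2×67.84/883) = 0.392 m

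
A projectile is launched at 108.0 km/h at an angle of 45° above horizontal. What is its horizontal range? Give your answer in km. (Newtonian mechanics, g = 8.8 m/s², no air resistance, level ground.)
R = v₀² sin(2θ) / g (with unit conversion) = 0.1023 km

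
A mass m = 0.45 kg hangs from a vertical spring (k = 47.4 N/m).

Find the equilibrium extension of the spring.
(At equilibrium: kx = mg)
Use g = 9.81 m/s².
x_eq = mg/k = 0.45×9.81/47.4 = 0.09313 m = 9.313 cm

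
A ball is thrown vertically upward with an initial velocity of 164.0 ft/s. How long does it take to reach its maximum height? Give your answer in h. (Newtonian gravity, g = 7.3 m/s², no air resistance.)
t_up = v₀/g (with unit conversion) = 0.001902 h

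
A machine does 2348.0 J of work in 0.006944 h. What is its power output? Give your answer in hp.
P = W/t = 2348 J / 25 s = 93.93 W = 0.126 hp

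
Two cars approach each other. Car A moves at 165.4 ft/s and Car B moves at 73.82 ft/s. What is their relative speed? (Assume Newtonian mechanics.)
v_rel = v_A + v_B = 165.4 + 73.82 = 239.2 ft/s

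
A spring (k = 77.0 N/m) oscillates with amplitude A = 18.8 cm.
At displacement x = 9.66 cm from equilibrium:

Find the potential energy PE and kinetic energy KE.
E_total = ½kA² = ½×77.0×(0.188)² = 1.361 J
PE = ½kx² = ½×77.0×(0.0966)² = 0.3593 J
KE = E_total − PE = 1.001 J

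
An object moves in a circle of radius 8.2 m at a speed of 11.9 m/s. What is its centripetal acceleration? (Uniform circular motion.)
a_c = v²/r = 11.9²/8.2 = 141.61/8.2 = 17.27 m/s²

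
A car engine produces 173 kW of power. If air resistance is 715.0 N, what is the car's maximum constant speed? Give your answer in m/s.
P = Fv → v = P/F = 173000 W / 715 N = 242 m/s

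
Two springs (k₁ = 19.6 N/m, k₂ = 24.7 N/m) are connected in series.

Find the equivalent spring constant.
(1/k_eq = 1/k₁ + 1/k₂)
1/k_eq = 1/19.6 + 1/24.7 = 0.091506; k_eq = 10.93 N/m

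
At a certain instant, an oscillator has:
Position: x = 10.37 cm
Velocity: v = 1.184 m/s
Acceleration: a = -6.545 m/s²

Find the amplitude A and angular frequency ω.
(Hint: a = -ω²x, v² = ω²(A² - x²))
a = −ω²x → ω = √(|a|/x) = √(6.545/0.1037) = 7.944 rad/s
v² = ω²(A² − x²) → A = √(x² + v²/ω²) = √(0.1037² + 1.184²/7.944²) = 0.1816 m = 18.16 cm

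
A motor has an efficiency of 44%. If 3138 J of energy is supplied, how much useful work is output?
W_out = η × W_in = 0.44 × 3138 = 1380.7 J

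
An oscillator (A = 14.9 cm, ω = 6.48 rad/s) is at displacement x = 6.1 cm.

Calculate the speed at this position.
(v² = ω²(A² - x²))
v = ω√(A² − x²) = 6.48×√(0.149² − 0.061²) = 0.8809 m/s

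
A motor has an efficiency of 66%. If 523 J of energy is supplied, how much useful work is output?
W_out = η × W_in = 0.66 × 523 = 345.18 J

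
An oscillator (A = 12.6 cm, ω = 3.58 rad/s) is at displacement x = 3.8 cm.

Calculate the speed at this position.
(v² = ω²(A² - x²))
v = ω√(A² − x²) = 3.58×√(0.126² − 0.038²) = 0.4301 m/s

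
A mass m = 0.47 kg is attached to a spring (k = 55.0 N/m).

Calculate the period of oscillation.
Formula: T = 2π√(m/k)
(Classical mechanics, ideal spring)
T = 2π√(m/k) = 2π√(0.47/55.0) = 0.5808 s; f = 1/T = 1.722 Hz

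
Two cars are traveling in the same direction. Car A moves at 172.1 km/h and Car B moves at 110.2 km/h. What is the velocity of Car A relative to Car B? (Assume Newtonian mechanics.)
v_rel = v_A - v_B = 172.1 - 110.2 = 61.9 km/h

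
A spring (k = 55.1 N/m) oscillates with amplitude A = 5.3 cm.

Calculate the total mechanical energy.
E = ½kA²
E = ½kA² = ½×55.1×(0.053)² = 0.07739 J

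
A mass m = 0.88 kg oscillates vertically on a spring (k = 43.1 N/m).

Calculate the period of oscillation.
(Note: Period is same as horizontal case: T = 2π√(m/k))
T = 2π√(m/k) = 2π√(0.88/43.1) = 0.8978 s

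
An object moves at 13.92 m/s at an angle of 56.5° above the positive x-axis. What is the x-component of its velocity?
vₓ = v cos(θ) = 13.92 × cos(56.5°) = 7.68 m/s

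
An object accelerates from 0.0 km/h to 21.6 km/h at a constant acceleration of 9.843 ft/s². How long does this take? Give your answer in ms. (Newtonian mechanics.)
t = (v - v₀)/a (with unit conversion) = 2000.0 ms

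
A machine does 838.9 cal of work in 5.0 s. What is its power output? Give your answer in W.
P = W/t = 3510 J / 5 s = 702 W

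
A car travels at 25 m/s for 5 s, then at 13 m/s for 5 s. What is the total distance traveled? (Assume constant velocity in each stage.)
d₁ = v₁t₁ = 25 × 5 = 125 m
d₂ = v₂t₂ = 13 × 5 = 65 m
d_total = 125 + 65 = 190 m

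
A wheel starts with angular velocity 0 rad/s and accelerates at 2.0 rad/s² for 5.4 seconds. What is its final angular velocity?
ω = ω₀ + αt = 0 + 2.0 × 5.4 = 10.8 rad/s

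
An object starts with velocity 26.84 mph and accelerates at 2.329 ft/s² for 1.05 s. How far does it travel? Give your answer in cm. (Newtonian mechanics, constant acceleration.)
d = v₀t + ½at² (with unit conversion) = 1299.0 cm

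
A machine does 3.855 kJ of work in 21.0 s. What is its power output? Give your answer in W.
P = W/t = 3855 J / 21 s = 183.6 W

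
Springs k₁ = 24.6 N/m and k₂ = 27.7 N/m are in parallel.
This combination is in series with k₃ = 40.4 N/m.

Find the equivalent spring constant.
k₁₂ = k₁ + k₂ = 52.3 N/m (parallel)
1/k_eq = 1/k₁₂ + 1/k₃ → k_eq = 22.79 N/m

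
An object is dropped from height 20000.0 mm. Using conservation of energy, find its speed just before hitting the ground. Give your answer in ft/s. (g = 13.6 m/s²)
mgh = ½mv² → v = √(2gh) = √(2×13.6×20) = 23.32 m/s = 76.52 ft/s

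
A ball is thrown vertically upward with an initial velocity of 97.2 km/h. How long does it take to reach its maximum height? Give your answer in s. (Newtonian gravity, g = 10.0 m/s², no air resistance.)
t_up = v₀/g (with unit conversion) = 2.7 s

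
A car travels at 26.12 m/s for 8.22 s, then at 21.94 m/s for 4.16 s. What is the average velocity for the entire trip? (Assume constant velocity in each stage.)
d₁ = v₁t₁ = 26.12 × 8.22 = 214.706 m
d₂ = v₂t₂ = 21.94 × 4.16 = 91.2704 m
d_total = 305.98 m, t_total = 12.38 s
v_avg = d_total/t_total = 305.98/12.38 = 24.72 m/s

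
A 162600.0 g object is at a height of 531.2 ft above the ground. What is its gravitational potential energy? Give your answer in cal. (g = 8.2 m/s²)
PE = mgh = 162.6 kg × 8.2 m/s² × 161.9 m = 2.159e+05 J = 51600.0 cal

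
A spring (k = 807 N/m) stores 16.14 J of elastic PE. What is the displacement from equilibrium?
PE = ½kx² → x = √(2PE/k) = √(2×16.14/807) = 0.2 m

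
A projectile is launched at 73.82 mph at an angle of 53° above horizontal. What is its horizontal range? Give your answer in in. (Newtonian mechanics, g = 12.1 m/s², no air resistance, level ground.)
R = v₀² sin(2θ) / g (with unit conversion) = 3406.0 in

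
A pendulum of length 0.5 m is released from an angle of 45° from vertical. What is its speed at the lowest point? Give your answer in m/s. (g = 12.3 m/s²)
h = L(1 − cosθ) = 0.5×(1 − cos45°) = 0.1464 m
v = √(2gh) = √(2×12.3×0.1464) = 1.898 m/s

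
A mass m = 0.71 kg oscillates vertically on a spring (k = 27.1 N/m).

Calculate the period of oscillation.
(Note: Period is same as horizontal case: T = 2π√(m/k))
T = 2π√(m/k) = 2π√(0.71/27.1) = 1.017 s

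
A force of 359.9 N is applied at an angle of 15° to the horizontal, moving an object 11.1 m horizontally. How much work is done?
W = Fd cosθ = 359.9×11.1×cos(15°) = 3858.8 J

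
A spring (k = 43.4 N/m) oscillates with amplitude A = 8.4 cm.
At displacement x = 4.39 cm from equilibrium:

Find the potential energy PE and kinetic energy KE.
E_total = ½kA² = ½×43.4×(0.084)² = 0.1531 J
PE = ½kx² = ½×43.4×(0.0439)² = 0.04182 J
KE = E_total − PE = 0.1113 J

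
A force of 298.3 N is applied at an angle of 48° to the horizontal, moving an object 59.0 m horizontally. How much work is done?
W = Fd cosθ = 298.3×59.0×cos(48°) = 11776.0 J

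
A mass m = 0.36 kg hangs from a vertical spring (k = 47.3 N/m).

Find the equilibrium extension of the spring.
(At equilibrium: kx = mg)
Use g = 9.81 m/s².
x_eq = mg/k = 0.36×9.81/47.3 = 0.07466 m = 7.466 cm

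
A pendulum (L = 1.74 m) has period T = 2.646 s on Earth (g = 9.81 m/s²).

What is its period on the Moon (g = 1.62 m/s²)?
T = 2π√(L/g), so T_moon/T_earth = √(g_earth/g_moon)
T_moon = 2π√(1.74/1.62) = 6.512 s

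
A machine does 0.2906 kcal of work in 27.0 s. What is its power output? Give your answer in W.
P = W/t = 1216 J / 27 s = 45.03 W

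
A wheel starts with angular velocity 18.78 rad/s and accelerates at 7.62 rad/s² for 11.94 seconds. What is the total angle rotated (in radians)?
θ = ω₀t + ½αt² = 18.78×11.94 + ½×7.62×11.94² = 767.4 rad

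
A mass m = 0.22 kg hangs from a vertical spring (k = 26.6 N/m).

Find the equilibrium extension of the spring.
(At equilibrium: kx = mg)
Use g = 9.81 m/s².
x_eq = mg/k = 0.22×9.81/26.6 = 0.08114 m = 8.114 cm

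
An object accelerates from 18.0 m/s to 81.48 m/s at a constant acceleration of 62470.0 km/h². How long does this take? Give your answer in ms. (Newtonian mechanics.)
t = (v - v₀)/a (with unit conversion) = 13170.0 ms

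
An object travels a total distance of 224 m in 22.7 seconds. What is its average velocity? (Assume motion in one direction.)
v_avg = Δd / Δt = 224 / 22.7 = 9.87 m/s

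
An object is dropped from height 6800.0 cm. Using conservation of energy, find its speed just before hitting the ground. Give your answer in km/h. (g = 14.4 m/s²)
mgh = ½mv² → v = √(2gh) = √(2×14.4×68) = 44.25 m/s = 159.3 km/h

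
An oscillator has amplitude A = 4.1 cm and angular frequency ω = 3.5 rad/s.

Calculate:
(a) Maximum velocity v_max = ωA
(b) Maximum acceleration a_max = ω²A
v_max = ωA = 3.5×0.041 = 0.1435 m/s
a_max = ω²A = 3.5²×0.041 = 0.5022 m/s²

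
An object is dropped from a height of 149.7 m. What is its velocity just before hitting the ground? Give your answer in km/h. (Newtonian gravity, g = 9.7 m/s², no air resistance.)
v = √(2gh) (with unit conversion) = 194.0 km/h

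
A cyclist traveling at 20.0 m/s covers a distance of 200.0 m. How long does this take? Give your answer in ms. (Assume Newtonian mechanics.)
t = d/v (with unit conversion) = 10000.0 ms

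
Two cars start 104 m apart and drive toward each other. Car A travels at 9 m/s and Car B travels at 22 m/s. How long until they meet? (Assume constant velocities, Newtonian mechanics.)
Combined speed: v_combined = 9 + 22 = 31 m/s
Time to meet: t = d/31 = 104/31 = 3.35 s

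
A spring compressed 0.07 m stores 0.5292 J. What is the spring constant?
PE = ½kx² → k = 2PE/x² = 2×0.5292/0.07² = 216.0 N/m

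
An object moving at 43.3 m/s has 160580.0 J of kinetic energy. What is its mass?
KE = ½mv² → m = 2KE/v² = 2×160580.0/43.3² = 171.3 kg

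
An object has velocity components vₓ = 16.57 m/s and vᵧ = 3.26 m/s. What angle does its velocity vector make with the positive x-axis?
θ = arctan(vᵧ/vₓ) = arctan(3.26/16.57) = 11.13°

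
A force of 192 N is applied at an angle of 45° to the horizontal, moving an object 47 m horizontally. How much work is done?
W = Fd cosθ = 192×47×cos(45°) = 6380.9 J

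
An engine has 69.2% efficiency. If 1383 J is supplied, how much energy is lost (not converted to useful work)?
W_out = η × W_in = 0.692×1383 = 957.04 J
W_lost = W_in − W_out = 1383 − 957.04 = 425.96 J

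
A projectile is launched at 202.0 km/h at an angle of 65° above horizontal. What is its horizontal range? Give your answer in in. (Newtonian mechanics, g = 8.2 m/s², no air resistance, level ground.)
R = v₀² sin(2θ) / g (with unit conversion) = 11580.0 in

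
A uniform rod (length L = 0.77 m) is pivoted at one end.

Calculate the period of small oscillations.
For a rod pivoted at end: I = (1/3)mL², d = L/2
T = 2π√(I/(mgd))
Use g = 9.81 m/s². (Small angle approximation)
I/m = (1/3)L² = 0.1976 m²; d = L/2 = 0.385 m
T = 2π√(I/(mgd)) = 2π√(0.1976/(9.81×0.385)) = 1.437 s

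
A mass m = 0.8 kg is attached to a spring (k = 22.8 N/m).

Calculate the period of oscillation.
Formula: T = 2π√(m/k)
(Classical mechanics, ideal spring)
T = 2π√(m/k) = 2π√(0.8/22.8) = 1.177 s; f = 1/T = 0.8497 Hz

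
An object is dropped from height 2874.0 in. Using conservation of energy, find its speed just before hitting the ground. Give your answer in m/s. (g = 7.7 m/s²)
mgh = ½mv² → v = √(2gh) = √(2×7.7×73) = 33.53 m/s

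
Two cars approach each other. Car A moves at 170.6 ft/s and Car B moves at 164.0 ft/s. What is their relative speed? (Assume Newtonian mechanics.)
v_rel = v_A + v_B = 170.6 + 164.0 = 334.6 ft/s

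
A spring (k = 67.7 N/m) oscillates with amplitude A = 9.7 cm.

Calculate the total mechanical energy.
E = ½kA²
E = ½kA² = ½×67.7×(0.097)² = 0.3185 J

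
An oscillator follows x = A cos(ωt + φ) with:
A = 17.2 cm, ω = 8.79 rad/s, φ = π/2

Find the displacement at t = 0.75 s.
x = A cos(ωt + φ) = 17.2×cos(8.79×0.75 + π/2) = -5.236 cm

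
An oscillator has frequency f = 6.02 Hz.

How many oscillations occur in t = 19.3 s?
n = f×t = 6.02×19.3 = 116.2 oscillations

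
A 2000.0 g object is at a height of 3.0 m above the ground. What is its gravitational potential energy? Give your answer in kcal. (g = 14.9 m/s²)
PE = mgh = 2 kg × 14.9 m/s² × 3 m = 89.4 J = 0.02137 kcal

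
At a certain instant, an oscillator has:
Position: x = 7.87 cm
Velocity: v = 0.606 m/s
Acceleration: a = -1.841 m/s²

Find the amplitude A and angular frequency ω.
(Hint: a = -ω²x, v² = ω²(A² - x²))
a = −ω²x → ω = √(|a|/x) = √(1.841/0.0787) = 4.837 rad/s
v² = ω²(A² − x²) → A = √(x² + v²/ω²) = √(0.0787² + 0.606²/4.837²) = 0.148 m = 14.8 cm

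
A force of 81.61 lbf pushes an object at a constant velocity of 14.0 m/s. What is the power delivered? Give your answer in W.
P = Fv = 363 N × 14 m/s = 5082 W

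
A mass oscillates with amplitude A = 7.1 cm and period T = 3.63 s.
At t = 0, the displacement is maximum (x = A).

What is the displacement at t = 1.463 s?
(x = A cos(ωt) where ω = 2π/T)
ω = 2π/T = 2π/3.63 = 1.731 rad/s
x = A cos(ωt) = 7.1×cos(1.731×1.463) = -5.822 cm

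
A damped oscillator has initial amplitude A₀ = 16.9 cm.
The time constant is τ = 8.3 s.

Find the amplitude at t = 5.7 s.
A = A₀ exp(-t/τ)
A = A₀ exp(−t/τ) = 16.9×exp(−5.7/8.3) = 8.504 cm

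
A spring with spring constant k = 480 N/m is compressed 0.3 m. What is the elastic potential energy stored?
PE = ½kx² = ½×480×0.3² = 21.6 J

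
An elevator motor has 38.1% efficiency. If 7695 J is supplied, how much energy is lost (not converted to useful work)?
W_out = η × W_in = 0.381×7695 = 2931.8 J
W_lost = W_in − W_out = 7695 − 2931.8 = 4763.2 J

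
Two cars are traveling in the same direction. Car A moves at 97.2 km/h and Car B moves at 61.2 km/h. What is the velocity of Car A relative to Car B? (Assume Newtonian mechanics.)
v_rel = v_A - v_B = 97.2 - 61.2 = 36.0 km/h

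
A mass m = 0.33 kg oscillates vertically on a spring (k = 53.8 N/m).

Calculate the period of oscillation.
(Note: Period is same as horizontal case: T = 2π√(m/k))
T = 2π√(m/k) = 2π√(0.33/53.8) = 0.4921 s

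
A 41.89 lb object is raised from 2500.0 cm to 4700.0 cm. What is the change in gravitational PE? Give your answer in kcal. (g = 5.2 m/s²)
ΔPE = mg(h₂ − h₁) = 19 kg × 5.2 m/s² × (47 − 25) m = 2174 J = 0.5195 kcal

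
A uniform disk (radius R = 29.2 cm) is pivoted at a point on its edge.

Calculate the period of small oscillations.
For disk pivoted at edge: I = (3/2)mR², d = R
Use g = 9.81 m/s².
I/m = (3/2)R² = 0.1279 m²; d = R = 0.292 m
T = 2π√((3/2)R²/(gR)) = 2π√(3R/(2g)) = 1.328 s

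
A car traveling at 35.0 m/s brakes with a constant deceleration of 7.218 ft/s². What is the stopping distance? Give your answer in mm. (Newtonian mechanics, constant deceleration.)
d = v₀² / (2a) (with unit conversion) = 278400.0 mm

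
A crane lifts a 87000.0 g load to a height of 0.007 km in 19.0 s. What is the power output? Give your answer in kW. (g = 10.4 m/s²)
W = mgh = 87×10.4×7 = 6334 J
P = W/t = 6334/19 = 333.3 W = 0.3333 kW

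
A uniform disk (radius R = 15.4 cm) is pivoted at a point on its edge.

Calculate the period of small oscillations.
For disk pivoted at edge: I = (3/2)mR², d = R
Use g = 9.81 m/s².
I/m = (3/2)R² = 0.03557 m²; d = R = 0.154 m
T = 2π√((3/2)R²/(gR)) = 2π√(3R/(2g)) = 0.9642 s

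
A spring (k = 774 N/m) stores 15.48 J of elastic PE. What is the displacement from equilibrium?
PE = ½kx² → x = √(2PE/k) = √(2×15.48/774) = 0.2 m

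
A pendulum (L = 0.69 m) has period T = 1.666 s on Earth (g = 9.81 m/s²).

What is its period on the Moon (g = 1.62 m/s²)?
T = 2π√(L/g), so T_moon/T_earth = √(g_earth/g_moon)
T_moon = 2π√(0.69/1.62) = 4.101 s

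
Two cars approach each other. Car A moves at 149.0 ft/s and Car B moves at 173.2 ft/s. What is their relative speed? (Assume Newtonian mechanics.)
v_rel = v_A + v_B = 149.0 + 173.2 = 322.2 ft/s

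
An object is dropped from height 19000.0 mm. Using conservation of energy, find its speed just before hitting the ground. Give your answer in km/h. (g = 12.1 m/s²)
mgh = ½mv² → v = √(2gh) = √(2×12.1×19) = 21.44 m/s = 77.19 km/h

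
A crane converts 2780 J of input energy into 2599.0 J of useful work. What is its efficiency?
η = W_out/W_in = 2599.0/2780 = 0.9349 = 93.49%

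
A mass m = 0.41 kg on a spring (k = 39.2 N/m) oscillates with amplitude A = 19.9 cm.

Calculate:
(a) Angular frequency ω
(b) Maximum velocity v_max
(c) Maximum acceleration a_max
ω = √(k/m) = √(39.2/0.41) = 9.778 rad/s
v_max = ωA = 9.778×0.199 = 1.946 m/s
a_max = ω²A = 9.778²×0.199 = 19.03 m/s²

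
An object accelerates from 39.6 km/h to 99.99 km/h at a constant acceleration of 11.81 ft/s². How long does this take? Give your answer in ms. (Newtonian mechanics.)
t = (v - v₀)/a (with unit conversion) = 4660.0 ms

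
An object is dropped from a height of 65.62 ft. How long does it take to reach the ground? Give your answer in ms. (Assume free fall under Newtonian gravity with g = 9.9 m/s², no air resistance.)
t = √(2h/g) (with unit conversion) = 2010.0 ms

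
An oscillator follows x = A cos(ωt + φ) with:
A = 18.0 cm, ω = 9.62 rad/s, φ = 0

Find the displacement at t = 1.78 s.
x = A cos(ωt + φ) = 18.0×cos(9.62×1.78 + 0) = -2.782 cm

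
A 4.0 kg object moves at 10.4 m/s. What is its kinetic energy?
KE = ½mv² = ½×4.0×10.4² = 216.32 J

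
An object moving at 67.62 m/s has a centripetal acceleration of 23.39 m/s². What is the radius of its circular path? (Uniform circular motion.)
r = v²/a_c = 67.62²/23.39 = 195.49 m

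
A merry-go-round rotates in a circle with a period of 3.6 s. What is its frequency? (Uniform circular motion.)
f = 1/T = 1/3.6 = 0.2778 Hz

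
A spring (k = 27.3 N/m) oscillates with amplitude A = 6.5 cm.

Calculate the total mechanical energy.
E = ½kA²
E = ½kA² = ½×27.3×(0.065)² = 0.05767 J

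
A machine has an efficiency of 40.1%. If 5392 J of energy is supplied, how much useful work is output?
W_out = η × W_in = 0.401 × 5392 = 2162.2 J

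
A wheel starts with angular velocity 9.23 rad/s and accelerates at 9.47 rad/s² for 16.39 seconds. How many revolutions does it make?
θ = ω₀t + ½αt² = 9.23×16.39 + ½×9.47×16.39² = 1423.25 rad
Revolutions = θ/(2π) = 1423.25/(2π) = 226.52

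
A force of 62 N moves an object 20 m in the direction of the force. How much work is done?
W = Fd = 62×20 = 1240.0 J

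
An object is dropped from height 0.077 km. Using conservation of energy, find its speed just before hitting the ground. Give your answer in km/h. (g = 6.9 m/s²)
mgh = ½mv² → v = √(2gh) = √(2×6.9×77) = 32.6 m/s = 117.4 km/h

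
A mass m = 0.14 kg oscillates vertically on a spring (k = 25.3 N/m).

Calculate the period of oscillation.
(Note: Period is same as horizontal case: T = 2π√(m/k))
T = 2π√(m/k) = 2π√(0.14/25.3) = 0.4674 s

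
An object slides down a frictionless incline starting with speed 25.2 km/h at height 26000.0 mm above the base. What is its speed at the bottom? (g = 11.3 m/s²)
½mv₀² + mgh = ½mv² → v = √(v₀² + 2gh) = √(7² + 2×11.3×26) = 25.23 m/s = 90.83 km/h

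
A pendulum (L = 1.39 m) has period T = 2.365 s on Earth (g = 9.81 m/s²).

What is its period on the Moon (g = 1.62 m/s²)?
T = 2π√(L/g), so T_moon/T_earth = √(g_earth/g_moon)
T_moon = 2π√(1.39/1.62) = 5.82 s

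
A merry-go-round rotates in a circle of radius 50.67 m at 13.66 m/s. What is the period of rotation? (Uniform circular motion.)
T = 2πr/v = 2π×50.67/13.66 = 23.31 s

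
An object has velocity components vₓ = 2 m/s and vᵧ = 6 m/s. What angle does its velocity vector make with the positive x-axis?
θ = arctan(vᵧ/vₓ) = arctan(6/2) = 71.57°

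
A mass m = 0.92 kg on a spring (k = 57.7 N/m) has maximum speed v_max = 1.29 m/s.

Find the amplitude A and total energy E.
½mv²_max = ½kA² → A = v_max√(m/k) = 1.29×√(0.92/57.7) = 0.1629 m = 16.29 cm
E = ½mv²_max = ½×0.92×1.29² = 0.7655 J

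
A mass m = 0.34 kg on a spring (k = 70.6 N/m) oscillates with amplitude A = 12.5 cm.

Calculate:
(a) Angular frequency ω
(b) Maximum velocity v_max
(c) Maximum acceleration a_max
ω = √(k/m) = √(70.6/0.34) = 14.41 rad/s
v_max = ωA = 14.41×0.125 = 1.801 m/s
a_max = ω²A = 14.41²×0.125 = 25.96 m/s²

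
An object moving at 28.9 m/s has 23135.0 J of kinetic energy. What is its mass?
KE = ½mv² → m = 2KE/v² = 2×23135.0/28.9² = 55.4 kg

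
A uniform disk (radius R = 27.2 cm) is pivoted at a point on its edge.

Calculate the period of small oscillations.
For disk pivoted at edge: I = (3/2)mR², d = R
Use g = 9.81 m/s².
I/m = (3/2)R² = 0.111 m²; d = R = 0.272 m
T = 2π√((3/2)R²/(gR)) = 2π√(3R/(2g)) = 1.281 s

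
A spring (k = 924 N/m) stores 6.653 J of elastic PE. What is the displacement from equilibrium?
PE = ½kx² → x = √(2PE/k) = √(2×6.653/924) = 0.12 m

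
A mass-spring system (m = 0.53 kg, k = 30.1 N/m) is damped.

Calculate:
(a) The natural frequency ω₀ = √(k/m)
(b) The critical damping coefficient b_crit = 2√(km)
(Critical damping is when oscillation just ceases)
ω₀ = √(k/m) = √(30.1/0.53) = 7.536 rad/s
b_crit = 2√(km) = 2√(30.1×0.53) = 7.988 kg/s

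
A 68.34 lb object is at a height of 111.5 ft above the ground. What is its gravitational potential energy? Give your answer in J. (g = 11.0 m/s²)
PE = mgh = 31 kg × 11.0 m/s² × 33.99 m = 1.159e+04 J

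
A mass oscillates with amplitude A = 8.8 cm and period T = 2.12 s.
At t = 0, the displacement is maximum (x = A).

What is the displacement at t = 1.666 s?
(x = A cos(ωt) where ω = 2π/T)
ω = 2π/T = 2π/2.12 = 2.964 rad/s
x = A cos(ωt) = 8.8×cos(2.964×1.666) = 1.965 cm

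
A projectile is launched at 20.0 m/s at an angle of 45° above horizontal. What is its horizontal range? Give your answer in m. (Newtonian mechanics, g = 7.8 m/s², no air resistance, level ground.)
R = v₀² sin(2θ) / g = 51.28 m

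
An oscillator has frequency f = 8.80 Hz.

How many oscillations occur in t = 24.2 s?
n = f×t = 8.8×24.2 = 213 oscillations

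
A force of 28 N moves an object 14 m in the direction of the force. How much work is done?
W = Fd = 28×14 = 392.0 J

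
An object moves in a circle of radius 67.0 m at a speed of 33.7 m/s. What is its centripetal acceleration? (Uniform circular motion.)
a_c = v²/r = 33.7²/67.0 = 1135.69/67.0 = 16.95 m/s²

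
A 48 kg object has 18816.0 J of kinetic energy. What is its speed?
KE = ½mv² → v = √(2KE/m) = √(2×18816.0/48) = 28.0 m/s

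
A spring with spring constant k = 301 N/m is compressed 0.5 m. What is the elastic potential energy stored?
PE = ½kx² = ½×301×0.5² = 37.62 J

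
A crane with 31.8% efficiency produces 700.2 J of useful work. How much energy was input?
W_in = W_out/η = 700.2/0.318 = 2201.9 J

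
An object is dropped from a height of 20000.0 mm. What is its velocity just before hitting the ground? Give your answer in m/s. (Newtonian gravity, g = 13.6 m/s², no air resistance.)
v = √(2gh) (with unit conversion) = 23.32 m/s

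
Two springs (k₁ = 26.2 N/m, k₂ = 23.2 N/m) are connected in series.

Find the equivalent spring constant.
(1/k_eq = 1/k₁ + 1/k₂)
1/k_eq = 1/26.2 + 1/23.2 = 0.081271; k_eq = 12.3 N/m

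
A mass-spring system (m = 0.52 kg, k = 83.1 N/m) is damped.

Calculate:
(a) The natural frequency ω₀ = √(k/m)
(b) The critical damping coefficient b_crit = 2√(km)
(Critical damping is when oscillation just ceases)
ω₀ = √(k/m) = √(83.1/0.52) = 12.64 rad/s
b_crit = 2√(km) = 2√(83.1×0.52) = 13.15 kg/s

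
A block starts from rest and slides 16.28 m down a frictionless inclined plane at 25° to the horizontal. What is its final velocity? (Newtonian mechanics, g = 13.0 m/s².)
a = g sin(θ) = 13.0 × sin(25°) = 5.49 m/s²
v = √(2ad) = √(2 × 5.49 × 16.28) = 13.37 m/s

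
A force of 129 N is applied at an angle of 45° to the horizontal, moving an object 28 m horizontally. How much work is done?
W = Fd cosθ = 129×28×cos(45°) = 2554.1 J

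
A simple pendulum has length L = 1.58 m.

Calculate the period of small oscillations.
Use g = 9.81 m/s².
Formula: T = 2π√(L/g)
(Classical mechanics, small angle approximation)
T = 2π√(L/g) = 2π√(1.58/9.81) = 2.522 s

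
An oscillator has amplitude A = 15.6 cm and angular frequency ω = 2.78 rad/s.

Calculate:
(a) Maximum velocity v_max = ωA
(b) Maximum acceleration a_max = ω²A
v_max = ωA = 2.78×0.156 = 0.4337 m/s
a_max = ω²A = 2.78²×0.156 = 1.206 m/s²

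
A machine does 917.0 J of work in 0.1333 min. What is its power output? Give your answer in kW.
P = W/t = 917 J / 7.998 s = 114.7 W = 0.1147 kW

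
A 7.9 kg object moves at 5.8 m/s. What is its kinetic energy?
KE = ½mv² = ½×7.9×5.8² = 132.878 J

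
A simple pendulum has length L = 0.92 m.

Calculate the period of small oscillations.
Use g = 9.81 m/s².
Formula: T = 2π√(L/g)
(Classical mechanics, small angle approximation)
T = 2π√(L/g) = 2π√(0.92/9.81) = 1.924 s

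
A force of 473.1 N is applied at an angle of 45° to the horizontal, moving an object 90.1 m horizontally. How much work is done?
W = Fd cosθ = 473.1×90.1×cos(45°) = 30141.0 J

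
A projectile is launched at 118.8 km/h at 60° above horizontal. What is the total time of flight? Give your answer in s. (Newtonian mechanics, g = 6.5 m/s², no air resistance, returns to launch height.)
T = 2v₀sin(θ)/g (with unit conversion) = 8.793 s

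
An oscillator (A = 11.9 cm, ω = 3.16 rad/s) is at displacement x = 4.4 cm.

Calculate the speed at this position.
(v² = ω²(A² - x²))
v = ω√(A² − x²) = 3.16×√(0.119² − 0.044²) = 0.3494 m/s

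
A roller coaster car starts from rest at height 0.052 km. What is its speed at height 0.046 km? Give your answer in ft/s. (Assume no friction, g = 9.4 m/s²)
mgh₁ = ½mv₂² + mgh₂ → v₂ = √(2g(h₁−h₂)) = √(2×9.4×(52−46)) = 10.62 m/s = 34.84 ft/s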